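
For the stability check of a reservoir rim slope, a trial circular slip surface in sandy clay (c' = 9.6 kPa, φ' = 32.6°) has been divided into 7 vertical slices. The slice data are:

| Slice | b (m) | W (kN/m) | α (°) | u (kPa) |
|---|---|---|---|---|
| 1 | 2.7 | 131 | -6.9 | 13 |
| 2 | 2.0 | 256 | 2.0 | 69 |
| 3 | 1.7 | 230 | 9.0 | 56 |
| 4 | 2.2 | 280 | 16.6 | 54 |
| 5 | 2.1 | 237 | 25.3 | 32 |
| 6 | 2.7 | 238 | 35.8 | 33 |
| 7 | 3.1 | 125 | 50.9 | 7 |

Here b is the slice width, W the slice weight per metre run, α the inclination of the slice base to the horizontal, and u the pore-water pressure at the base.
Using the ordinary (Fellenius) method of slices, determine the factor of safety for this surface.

FS = 1.50

Ordinary method of slices: FS = Σ[c'·Δl_i + (W_i cosα_i − u_i·Δl_i)·tanφ'] / Σ W_i sinα_i, with Δl_i = b_i / cosα_i.
Slice 1: Δl = 2.7/cos(-6.9°) = 2.720 m; N'_1 = 131·cos(-6.9°) − 13·2.720 = 94.7; c'Δl = 26.11; W sinα = -15.7
Slice 2: Δl = 2.0/cos2.0° = 2.001 m; N'_2 = 256·cos2.0° − 69·2.001 = 117.8; c'Δl = 19.21; W sinα = 8.9
Slice 3: Δl = 1.7/cos9.0° = 1.721 m; N'_3 = 230·cos9.0° − 56·1.721 = 130.8; c'Δl = 16.52; W sinα = 36.0
Slice 4: Δl = 2.2/cos16.6° = 2.296 m; N'_4 = 280·cos16.6° − 54·2.296 = 144.4; c'Δl = 22.04; W sinα = 80.0
Slice 5: Δl = 2.1/cos25.3° = 2.323 m; N'_5 = 237·cos25.3° − 32·2.323 = 139.9; c'Δl = 22.30; W sinα = 101.3
Slice 6: Δl = 2.7/cos35.8° = 3.329 m; N'_6 = 238·cos35.8° − 33·3.329 = 83.2; c'Δl = 31.96; W sinα = 139.2
Slice 7: Δl = 3.1/cos50.9° = 4.915 m; N'_7 = 125·cos50.9° − 7·4.915 = 44.4; c'Δl = 47.19; W sinα = 97.0
Σc'Δl = 185.3 kN/m; ΣN' = 755.1 kN/m; ΣW sinα = 446.7 kN/m
Resisting = 185.3 + 755.1·tan32.6° = 185.3 + 482.9 = 668.3 kN/m
FS = 668.3 / 446.7 = 1.496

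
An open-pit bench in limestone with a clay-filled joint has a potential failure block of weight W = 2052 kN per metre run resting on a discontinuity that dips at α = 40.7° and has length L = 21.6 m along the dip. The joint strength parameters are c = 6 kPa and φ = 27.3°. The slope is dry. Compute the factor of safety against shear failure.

Resolving the block weight along and normal to the plane and applying the Mohr–Coulomb strength on the joint:
N' = W cosα = 2052·cos40.7° = 1555.7 kN/m
Driving force T = W sinα = 2052·sin40.7° = 1338.1 kN/m
Resisting force R = c·L + N'·tanφ = 6·21.6 + 1555.7·tan27.3° = 129.6 + 803.0 = 932.6 kN/m
FS = R / T = 932.6 / 1338.1 = 0.697

FS = 0.70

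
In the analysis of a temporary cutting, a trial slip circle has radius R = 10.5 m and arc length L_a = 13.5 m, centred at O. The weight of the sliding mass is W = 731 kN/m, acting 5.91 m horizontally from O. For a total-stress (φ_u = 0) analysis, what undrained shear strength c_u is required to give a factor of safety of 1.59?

c_u = 48.5 kPa

FS = c_u·L_a·R / (W·d), so c_u = FS·W·d / (L_a·R).
c_u = 1.59·731·5.91 / (13.50·10.5) = 6869.1 / 141.75 = 48.46 kPa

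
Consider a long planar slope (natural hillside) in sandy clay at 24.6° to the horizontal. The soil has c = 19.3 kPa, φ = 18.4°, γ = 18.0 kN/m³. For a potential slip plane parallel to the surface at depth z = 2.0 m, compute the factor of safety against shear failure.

For an infinite slope with a slip plane parallel to the surface (no pore pressure): FS = [c + γz cos²β tanφ] / [γz sinβ cosβ].
γz = 18.0·2.0 = 36.00 kN/m²
Numerator = 19.3 + 36.00·cos²24.6°·tan18.4° = 19.3 + 36.00·0.8267·0.3327 = 29.200 kPa
Denominator = 36.00·sin24.6°·cos24.6° = 36.00·0.4163·0.9092 = 13.626 kPa
FS = 29.200 / 13.626 = 2.143

FS = 2.14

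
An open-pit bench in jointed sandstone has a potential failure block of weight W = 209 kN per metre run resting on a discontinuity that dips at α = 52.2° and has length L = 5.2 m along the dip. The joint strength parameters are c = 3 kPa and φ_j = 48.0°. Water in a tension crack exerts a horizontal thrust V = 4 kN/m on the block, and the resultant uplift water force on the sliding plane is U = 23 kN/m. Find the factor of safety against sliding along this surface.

Resolving the block weight along and normal to the plane and applying the Mohr–Coulomb strength on the joint:
N' = W cosα − U − V sinα = 209·cos52.2° − 23 − 4·sin52.2° = 101.9 kN/m
Driving force T = W sinα + V cosα = 209·sin52.2° + 4·cos52.2° = 167.6 kN/m
Resisting force R = c·L + N'·tanφ_j = 3·5.2 + 101.9·tan48.0° = 15.6 + 113.2 = 128.8 kN/m
FS = R / T = 128.8 / 167.6 = 0.769

FS = 0.77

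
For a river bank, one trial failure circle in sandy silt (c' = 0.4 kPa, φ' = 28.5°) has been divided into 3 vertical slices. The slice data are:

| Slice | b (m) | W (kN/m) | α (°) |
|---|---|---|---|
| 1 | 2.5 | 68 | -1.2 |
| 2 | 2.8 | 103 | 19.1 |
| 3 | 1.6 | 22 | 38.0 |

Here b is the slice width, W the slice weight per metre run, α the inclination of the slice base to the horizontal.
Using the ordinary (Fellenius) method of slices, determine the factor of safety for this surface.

FS = 2.23

Ordinary method of slices: FS = Σ[c'·Δl_i + (W_i cosα_i)·tanφ'] / Σ W_i sinα_i, with Δl_i = b_i / cosα_i.
Slice 1: Δl = 2.5/cos(-1.2°) = 2.501 m; N'_1 = 68·cos(-1.2°) = 68.0; c'Δl = 1.00; W sinα = -1.4
Slice 2: Δl = 2.8/cos19.1° = 2.963 m; N'_2 = 103·cos19.1° = 97.3; c'Δl = 1.19; W sinα = 33.7
Slice 3: Δl = 1.6/cos38.0° = 2.030 m; N'_3 = 22·cos38.0° = 17.3; c'Δl = 0.81; W sinα = 13.5
Σc'Δl = 3.0 kN/m; ΣN' = 182.7 kN/m; ΣW sinα = 45.8 kN/m
Resisting = 3.0 + 182.7·tan28.5° = 3.0 + 99.2 = 102.2 kN/m
FS = 102.2 / 45.8 = 2.230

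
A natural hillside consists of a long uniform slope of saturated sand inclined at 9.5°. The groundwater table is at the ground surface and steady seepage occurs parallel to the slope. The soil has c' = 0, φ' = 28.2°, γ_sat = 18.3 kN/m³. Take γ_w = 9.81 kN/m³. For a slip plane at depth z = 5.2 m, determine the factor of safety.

With seepage parallel to the slope and the water table at the surface, the effective normal stress on the slip plane uses the buoyant unit weight γ' = γ_sat − γ_w while the driving shear stress uses γ_sat:
FS = [c' + γ' z cos²β tanφ'] / [γ_sat z sinβ cosβ]
(For c' = 0 this reduces to FS = (γ'/γ_sat)·tanφ'/tanβ.)
γ' = 18.3 − 9.81 = 8.49 kN/m³
Numerator = 0.0 + 8.49·5.2·cos²9.5°·tan28.2° = 0.0 + 8.49·5.2·0.9728·0.5362 = 23.027 kPa
Denominator = 18.3·5.2·sin9.5°·cos9.5° = 18.3·5.2·0.1650·0.9863 = 15.491 kPa
FS = 23.027 / 15.491 = 1.487

FS = 1.49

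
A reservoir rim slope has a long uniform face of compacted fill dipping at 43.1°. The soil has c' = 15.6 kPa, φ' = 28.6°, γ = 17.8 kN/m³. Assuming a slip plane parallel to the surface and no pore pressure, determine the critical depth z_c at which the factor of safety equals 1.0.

z_c = 4.21 m

Setting FS = 1.00 in FS = [c' + γz cos²β tanφ'] / [γz sinβ cosβ] and solving for z:
z = c' / [γ cosβ (FS·sinβ − cosβ·tanφ')]
  = 15.6 / [17.8·cos43.1°·(1.00·sin43.1° − cos43.1°·tan28.6°)]
  = 15.6 / [17.8·0.7302·(1.00·0.6833 − 0.7302·0.5452)]
  = 15.6 / 3.7064 = 4.209 m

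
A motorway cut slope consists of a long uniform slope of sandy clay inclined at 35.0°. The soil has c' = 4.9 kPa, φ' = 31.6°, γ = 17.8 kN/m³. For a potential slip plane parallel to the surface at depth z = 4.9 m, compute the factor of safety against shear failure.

FS = 1.00

For an infinite slope with a slip plane parallel to the surface (no pore pressure): FS = [c' + γz cos²β tanφ'] / [γz sinβ cosβ].
γz = 17.8·4.9 = 87.22 kN/m²
Numerator = 4.9 + 87.22·cos²35.0°·tan31.6° = 4.9 + 87.22·0.6710·0.6152 = 40.905 kPa
Denominator = 87.22·sin35.0°·cos35.0° = 87.22·0.5736·0.8192 = 40.980 kPa
FS = 40.905 / 40.980 = 0.998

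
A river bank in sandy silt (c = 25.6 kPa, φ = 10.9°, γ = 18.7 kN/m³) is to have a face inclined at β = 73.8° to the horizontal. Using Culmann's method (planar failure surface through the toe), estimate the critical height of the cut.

H_c = 9.48 m

Culmann's analysis gives the critical failure plane at α_cr = (β + φ)/2 = (73.8 + 10.9)/2 = 42.4°, and the critical height
H_c = (4c/γ) · sinβ cosφ / [1 − cos(β − φ)]
    = (4·25.6/18.7) · sin73.8°·cos10.9° / [1 − cos(62.9°)]
    = 5.476 · 0.9603·0.9820 / [1 − 0.4555]
    = 5.476 · 0.9430 / 0.5445
    = 9.48 m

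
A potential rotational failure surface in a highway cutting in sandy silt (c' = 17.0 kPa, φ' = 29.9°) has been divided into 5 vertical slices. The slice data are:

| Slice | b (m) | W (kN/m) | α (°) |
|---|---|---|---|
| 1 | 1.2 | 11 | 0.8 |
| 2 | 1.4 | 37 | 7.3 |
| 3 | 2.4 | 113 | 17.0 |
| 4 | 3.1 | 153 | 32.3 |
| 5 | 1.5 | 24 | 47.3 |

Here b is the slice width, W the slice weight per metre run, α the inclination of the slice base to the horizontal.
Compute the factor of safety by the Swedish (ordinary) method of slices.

FS = 2.62

Ordinary method of slices: FS = Σ[c'·Δl_i + (W_i cosα_i)·tanφ'] / Σ W_i sinα_i, with Δl_i = b_i / cosα_i.
Slice 1: Δl = 1.2/cos0.8° = 1.200 m; N'_1 = 11·cos0.8° = 11.0; c'Δl = 20.40; W sinα = 0.2
Slice 2: Δl = 1.4/cos7.3° = 1.411 m; N'_2 = 37·cos7.3° = 36.7; c'Δl = 23.99; W sinα = 4.7
Slice 3: Δl = 2.4/cos17.0° = 2.510 m; N'_3 = 113·cos17.0° = 108.1; c'Δl = 42.66; W sinα = 33.0
Slice 4: Δl = 3.1/cos32.3° = 3.668 m; N'_4 = 153·cos32.3° = 129.3; c'Δl = 62.35; W sinα = 81.8
Slice 5: Δl = 1.5/cos47.3° = 2.212 m; N'_5 = 24·cos47.3° = 16.3; c'Δl = 37.60; W sinα = 17.6
Σc'Δl = 187.0 kN/m; ΣN' = 301.4 kN/m; ΣW sinα = 137.3 kN/m
Resisting = 187.0 + 301.4·tan29.9° = 187.0 + 173.3 = 360.3 kN/m
FS = 360.3 / 137.3 = 2.624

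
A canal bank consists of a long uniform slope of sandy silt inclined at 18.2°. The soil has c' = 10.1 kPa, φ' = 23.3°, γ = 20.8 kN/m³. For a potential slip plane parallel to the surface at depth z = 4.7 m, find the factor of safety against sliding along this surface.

For an infinite slope with a slip plane parallel to the surface (no pore pressure): FS = [c' + γz cos²β tanφ'] / [γz sinβ cosβ].
γz = 20.8·4.7 = 97.76 kN/m²
Numerator = 10.1 + 97.76·cos²18.2°·tan23.3° = 10.1 + 97.76·0.9024·0.4307 = 48.095 kPa
Denominator = 97.76·sin18.2°·cos18.2° = 97.76·0.3123·0.9500 = 29.006 kPa
FS = 48.095 / 29.006 = 1.658

FS = 1.66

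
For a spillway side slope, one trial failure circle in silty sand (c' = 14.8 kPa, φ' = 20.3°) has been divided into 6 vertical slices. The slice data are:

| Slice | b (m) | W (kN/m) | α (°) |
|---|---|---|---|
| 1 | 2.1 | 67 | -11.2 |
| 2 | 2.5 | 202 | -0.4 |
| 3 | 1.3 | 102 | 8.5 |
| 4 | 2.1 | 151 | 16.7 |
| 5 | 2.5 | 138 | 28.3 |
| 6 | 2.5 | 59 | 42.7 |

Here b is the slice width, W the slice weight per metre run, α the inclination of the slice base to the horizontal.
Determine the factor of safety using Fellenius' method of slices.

Ordinary method of slices: FS = Σ[c'·Δl_i + (W_i cosα_i)·tanφ'] / Σ W_i sinα_i, with Δl_i = b_i / cosα_i.
Slice 1: Δl = 2.1/cos(-11.2°) = 2.141 m; N'_1 = 67·cos(-11.2°) = 65.7; c'Δl = 31.68; W sinα = -13.0
Slice 2: Δl = 2.5/cos(-0.4°) = 2.500 m; N'_2 = 202·cos(-0.4°) = 202.0; c'Δl = 37.00; W sinα = -1.4
Slice 3: Δl = 1.3/cos8.5° = 1.314 m; N'_3 = 102·cos8.5° = 100.9; c'Δl = 19.45; W sinα = 15.1
Slice 4: Δl = 2.1/cos16.7° = 2.192 m; N'_4 = 151·cos16.7° = 144.6; c'Δl = 32.45; W sinα = 43.4
Slice 5: Δl = 2.5/cos28.3° = 2.839 m; N'_5 = 138·cos28.3° = 121.5; c'Δl = 42.02; W sinα = 65.4
Slice 6: Δl = 2.5/cos42.7° = 3.402 m; N'_6 = 59·cos42.7° = 43.4; c'Δl = 50.35; W sinα = 40.0
Σc'Δl = 213.0 kN/m; ΣN' = 678.1 kN/m; ΣW sinα = 149.5 kN/m
Resisting = 213.0 + 678.1·tan20.3° = 213.0 + 250.8 = 463.8 kN/m
FS = 463.8 / 149.5 = 3.103

FS = 3.10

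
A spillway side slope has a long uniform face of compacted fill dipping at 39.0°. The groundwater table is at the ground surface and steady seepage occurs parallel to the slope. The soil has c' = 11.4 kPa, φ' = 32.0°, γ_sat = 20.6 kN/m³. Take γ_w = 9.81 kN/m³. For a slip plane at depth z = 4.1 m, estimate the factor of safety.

With seepage parallel to the slope and the water table at the surface, the effective normal stress on the slip plane uses the buoyant unit weight γ' = γ_sat − γ_w while the driving shear stress uses γ_sat:
FS = [c' + γ' z cos²β tanφ'] / [γ_sat z sinβ cosβ]
γ' = 20.6 − 9.81 = 10.79 kN/m³
Numerator = 11.4 + 10.79·4.1·cos²39.0°·tan32.0° = 11.4 + 10.79·4.1·0.6040·0.6249 = 28.096 kPa
Denominator = 20.6·4.1·sin39.0°·cos39.0° = 20.6·4.1·0.6293·0.7771 = 41.307 kPa
FS = 28.096 / 41.307 = 0.680

FS = 0.68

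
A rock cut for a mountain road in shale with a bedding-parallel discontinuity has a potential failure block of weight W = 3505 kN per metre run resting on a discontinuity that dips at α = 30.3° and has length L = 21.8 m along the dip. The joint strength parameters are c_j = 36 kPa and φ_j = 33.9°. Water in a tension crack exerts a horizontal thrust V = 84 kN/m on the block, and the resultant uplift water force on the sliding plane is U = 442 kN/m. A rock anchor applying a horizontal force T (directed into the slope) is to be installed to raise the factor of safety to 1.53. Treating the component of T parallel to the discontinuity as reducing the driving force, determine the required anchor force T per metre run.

Resolving forces along and normal to the sliding plane, with the horizontal anchor force T adding T·sinα to the effective normal force and T·cosα acting up the plane against the driving force:
FS = [c_jL + (W cosα − U − V sinα + T sinα) tanφ_j] / [W sinα + V cosα − T cosα]
Without the anchor: N' = 2541.8 kN/m, driving T_d = 1840.9 kN/m, resisting R = 36·21.8 + 2541.8·tan33.9° = 2492.8 kN/m, FS = 1.35.
Setting FS = 1.53 and solving for T:
1.53·(1840.9 − T cos30.3°) = 2492.8 + T sin30.3°·tan33.9°
T·(sin30.3°·tan33.9° + 1.53·cos30.3°) = 1.53·1840.9 − 2492.8
T·(0.5045·0.6720 + 1.53·0.8634) = 2816.6 − 2492.8 = 323.7
T·1.6600 = 323.7
T = 195.0 kN/m

T = 195 kN/m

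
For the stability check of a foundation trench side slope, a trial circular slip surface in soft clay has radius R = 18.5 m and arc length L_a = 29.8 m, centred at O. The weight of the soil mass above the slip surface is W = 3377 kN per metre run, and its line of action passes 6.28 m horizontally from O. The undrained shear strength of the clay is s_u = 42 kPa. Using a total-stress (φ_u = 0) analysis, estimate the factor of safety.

Taking moments about the centre O, the resisting moment is provided by the undrained shear strength acting along the arc:
M_R = s_u·L_a·R = 42·29.80·18.5 = 23154.6 kN·m/m
M_D = W·d = 3377·6.28 = 21207.6 kN·m/m
FS = M_R / M_D = 23154.6 / 21207.6 = 1.092

FS = 1.09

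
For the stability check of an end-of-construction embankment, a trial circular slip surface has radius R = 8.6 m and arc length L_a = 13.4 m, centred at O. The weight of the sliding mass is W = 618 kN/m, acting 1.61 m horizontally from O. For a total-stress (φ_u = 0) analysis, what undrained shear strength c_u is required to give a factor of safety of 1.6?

FS = c_u·L_a·R / (W·d), so c_u = FS·W·d / (L_a·R).
c_u = 1.6·618·1.61 / (13.40·8.6) = 1592.0 / 115.24 = 13.81 kPa

c_u = 13.8 kPa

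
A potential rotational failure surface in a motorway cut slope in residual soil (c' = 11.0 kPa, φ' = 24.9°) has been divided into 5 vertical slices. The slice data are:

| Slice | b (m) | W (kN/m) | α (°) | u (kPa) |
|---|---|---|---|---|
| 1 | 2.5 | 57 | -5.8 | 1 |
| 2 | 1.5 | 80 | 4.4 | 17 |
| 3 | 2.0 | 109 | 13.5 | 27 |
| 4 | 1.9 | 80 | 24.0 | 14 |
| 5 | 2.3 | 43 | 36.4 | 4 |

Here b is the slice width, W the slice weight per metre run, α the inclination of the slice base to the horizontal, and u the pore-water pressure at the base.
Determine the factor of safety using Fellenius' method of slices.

FS = 2.69

Ordinary method of slices: FS = Σ[c'·Δl_i + (W_i cosα_i − u_i·Δl_i)·tanφ'] / Σ W_i sinα_i, with Δl_i = b_i / cosα_i.
Slice 1: Δl = 2.5/cos(-5.8°) = 2.513 m; N'_1 = 57·cos(-5.8°) − 1·2.513 = 54.2; c'Δl = 27.64; W sinα = -5.8
Slice 2: Δl = 1.5/cos4.4° = 1.504 m; N'_2 = 80·cos4.4° − 17·1.504 = 54.2; c'Δl = 16.55; W sinα = 6.1
Slice 3: Δl = 2.0/cos13.5° = 2.057 m; N'_3 = 109·cos13.5° − 27·2.057 = 50.5; c'Δl = 22.63; W sinα = 25.4
Slice 4: Δl = 1.9/cos24.0° = 2.080 m; N'_4 = 80·cos24.0° − 14·2.080 = 44.0; c'Δl = 22.88; W sinα = 32.5
Slice 5: Δl = 2.3/cos36.4° = 2.858 m; N'_5 = 43·cos36.4° − 4·2.858 = 23.2; c'Δl = 31.43; W sinα = 25.5
Σc'Δl = 121.1 kN/m; ΣN' = 226.0 kN/m; ΣW sinα = 83.9 kN/m
Resisting = 121.1 + 226.0·tan24.9° = 121.1 + 104.9 = 226.0 kN/m
FS = 226.0 / 83.9 = 2.695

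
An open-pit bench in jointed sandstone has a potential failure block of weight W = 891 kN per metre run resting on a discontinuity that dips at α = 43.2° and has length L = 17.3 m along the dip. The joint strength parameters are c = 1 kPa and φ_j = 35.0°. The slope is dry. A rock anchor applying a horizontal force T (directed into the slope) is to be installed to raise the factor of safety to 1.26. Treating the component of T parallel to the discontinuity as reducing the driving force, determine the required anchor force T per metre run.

Resolving forces along and normal to the sliding plane, with the horizontal anchor force T adding T·sinα to the effective normal force and T·cosα acting up the plane against the driving force:
FS = [cL + (W cosα + T sinα) tanφ_j] / [W sinα − T cosα]
Without the anchor: N' = 649.5 kN/m, driving T_d = 609.9 kN/m, resisting R = 1·17.3 + 649.5·tan35.0° = 472.1 kN/m, FS = 0.77.
Setting FS = 1.26 and solving for T:
1.26·(609.9 − T cos43.2°) = 472.1 + T sin43.2°·tan35.0°
T·(sin43.2°·tan35.0° + 1.26·cos43.2°) = 1.26·609.9 − 472.1
T·(0.6845·0.7002 + 1.26·0.7290) = 768.5 − 472.1 = 296.4
T·1.3978 = 296.4
T = 212.1 kN/m

T = 212 kN/m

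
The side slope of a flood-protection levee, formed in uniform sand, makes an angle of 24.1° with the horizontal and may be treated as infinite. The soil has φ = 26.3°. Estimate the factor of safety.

For a dry cohesionless infinite slope the factor of safety is FS = tanφ / tanβ.
FS = tan26.3° / tan24.1° = 0.4942 / 0.4473 = 1.105

FS = 1.10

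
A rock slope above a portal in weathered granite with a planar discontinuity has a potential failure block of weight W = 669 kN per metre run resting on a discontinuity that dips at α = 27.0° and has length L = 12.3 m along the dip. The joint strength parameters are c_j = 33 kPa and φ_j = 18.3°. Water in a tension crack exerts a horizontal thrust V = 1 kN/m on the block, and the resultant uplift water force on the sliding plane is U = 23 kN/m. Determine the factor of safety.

FS = 1.95

Resolving the block weight along and normal to the plane and applying the Mohr–Coulomb strength on the joint:
N' = W cosα − U − V sinα = 669·cos27.0° − 23 − 1·sin27.0° = 572.6 kN/m
Driving force T = W sinα + V cosα = 669·sin27.0° + 1·cos27.0° = 304.6 kN/m
Resisting force R = c_j·L + N'·tanφ_j = 33·12.3 + 572.6·tan18.3° = 405.9 + 189.4 = 595.3 kN/m
FS = R / T = 595.3 / 304.6 = 1.954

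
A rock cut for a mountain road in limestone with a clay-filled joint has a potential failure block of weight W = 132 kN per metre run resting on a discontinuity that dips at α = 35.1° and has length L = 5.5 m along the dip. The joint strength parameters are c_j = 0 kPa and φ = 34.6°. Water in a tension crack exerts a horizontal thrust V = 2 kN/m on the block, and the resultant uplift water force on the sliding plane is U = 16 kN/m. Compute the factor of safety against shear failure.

Resolving the block weight along and normal to the plane and applying the Mohr–Coulomb strength on the joint:
N' = W cosα − U − V sinα = 132·cos35.1° − 16 − 2·sin35.1° = 90.8 kN/m
Driving force T = W sinα + V cosα = 132·sin35.1° + 2·cos35.1° = 77.5 kN/m
Resisting force R = c_j·L + N'·tanφ = 0·5.5 + 90.8·tan34.6° = 0.0 + 62.7 = 62.7 kN/m
FS = R / T = 62.7 / 77.5 = 0.808

FS = 0.81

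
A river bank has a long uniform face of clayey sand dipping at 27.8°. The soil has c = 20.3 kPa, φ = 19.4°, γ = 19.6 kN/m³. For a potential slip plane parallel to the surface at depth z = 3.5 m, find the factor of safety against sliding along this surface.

For an infinite slope with a slip plane parallel to the surface (no pore pressure): FS = [c + γz cos²β tanφ] / [γz sinβ cosβ].
γz = 19.6·3.5 = 68.60 kN/m²
Numerator = 20.3 + 68.60·cos²27.8°·tan19.4° = 20.3 + 68.60·0.7825·0.3522 = 39.203 kPa
Denominator = 68.60·sin27.8°·cos27.8° = 68.60·0.4664·0.8846 = 28.301 kPa
FS = 39.203 / 28.301 = 1.385

FS = 1.39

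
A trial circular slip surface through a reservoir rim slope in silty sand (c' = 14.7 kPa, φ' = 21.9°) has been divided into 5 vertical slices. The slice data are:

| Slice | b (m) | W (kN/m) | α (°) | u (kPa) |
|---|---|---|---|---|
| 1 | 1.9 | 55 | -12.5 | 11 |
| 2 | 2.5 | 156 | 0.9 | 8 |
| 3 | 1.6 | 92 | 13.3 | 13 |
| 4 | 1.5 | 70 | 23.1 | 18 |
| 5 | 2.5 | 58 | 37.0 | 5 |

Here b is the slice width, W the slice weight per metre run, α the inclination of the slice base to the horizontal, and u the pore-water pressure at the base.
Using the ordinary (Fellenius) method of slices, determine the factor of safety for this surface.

FS = 3.79

Ordinary method of slices: FS = Σ[c'·Δl_i + (W_i cosα_i − u_i·Δl_i)·tanφ'] / Σ W_i sinα_i, with Δl_i = b_i / cosα_i.
Slice 1: Δl = 1.9/cos(-12.5°) = 1.946 m; N'_1 = 55·cos(-12.5°) − 11·1.946 = 32.3; c'Δl = 28.61; W sinα = -11.9
Slice 2: Δl = 2.5/cos0.9° = 2.500 m; N'_2 = 156·cos0.9° − 8·2.500 = 136.0; c'Δl = 36.75; W sinα = 2.5
Slice 3: Δl = 1.6/cos13.3° = 1.644 m; N'_3 = 92·cos13.3° − 13·1.644 = 68.2; c'Δl = 24.17; W sinα = 21.2
Slice 4: Δl = 1.5/cos23.1° = 1.631 m; N'_4 = 70·cos23.1° − 18·1.631 = 35.0; c'Δl = 23.97; W sinα = 27.5
Slice 5: Δl = 2.5/cos37.0° = 3.130 m; N'_5 = 58·cos37.0° − 5·3.130 = 30.7; c'Δl = 46.02; W sinα = 34.9
Σc'Δl = 159.5 kN/m; ΣN' = 302.1 kN/m; ΣW sinα = 74.1 kN/m
Resisting = 159.5 + 302.1·tan21.9° = 159.5 + 121.5 = 281.0 kN/m
FS = 281.0 / 74.1 = 3.793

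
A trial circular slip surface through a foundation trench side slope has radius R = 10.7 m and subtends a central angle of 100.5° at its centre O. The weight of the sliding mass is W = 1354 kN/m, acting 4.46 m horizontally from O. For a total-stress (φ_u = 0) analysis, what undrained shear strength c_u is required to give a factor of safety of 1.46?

FS = c_u·L_a·R / (W·d), so c_u = FS·W·d / (L_a·R).
Arc length L_a = R·θ = 10.7·(100.5°·π/180) = 10.7·1.7541 = 18.77 m
c_u = 1.46·1354·4.46 / (18.77·10.7) = 8816.7 / 200.82 = 43.90 kPa

c_u = 43.9 kPa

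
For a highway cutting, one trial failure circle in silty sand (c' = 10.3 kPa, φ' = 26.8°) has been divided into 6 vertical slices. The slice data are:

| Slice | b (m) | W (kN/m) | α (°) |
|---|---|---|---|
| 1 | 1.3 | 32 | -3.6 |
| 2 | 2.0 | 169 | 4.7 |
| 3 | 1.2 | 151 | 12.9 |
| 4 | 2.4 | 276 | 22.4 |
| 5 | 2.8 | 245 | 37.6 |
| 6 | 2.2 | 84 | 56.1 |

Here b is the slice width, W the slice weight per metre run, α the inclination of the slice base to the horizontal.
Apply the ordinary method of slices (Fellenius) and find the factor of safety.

FS = 1.56

Ordinary method of slices: FS = Σ[c'·Δl_i + (W_i cosα_i)·tanφ'] / Σ W_i sinα_i, with Δl_i = b_i / cosα_i.
Slice 1: Δl = 1.3/cos(-3.6°) = 1.303 m; N'_1 = 32·cos(-3.6°) = 31.9; c'Δl = 13.42; W sinα = -2.0
Slice 2: Δl = 2.0/cos4.7° = 2.007 m; N'_2 = 169·cos4.7° = 168.4; c'Δl = 20.67; W sinα = 13.8
Slice 3: Δl = 1.2/cos12.9° = 1.231 m; N'_3 = 151·cos12.9° = 147.2; c'Δl = 12.68; W sinα = 33.7
Slice 4: Δl = 2.4/cos22.4° = 2.596 m; N'_4 = 276·cos22.4° = 255.2; c'Δl = 26.74; W sinα = 105.2
Slice 5: Δl = 2.8/cos37.6° = 3.534 m; N'_5 = 245·cos37.6° = 194.1; c'Δl = 36.40; W sinα = 149.5
Slice 6: Δl = 2.2/cos56.1° = 3.944 m; N'_6 = 84·cos56.1° = 46.9; c'Δl = 40.63; W sinα = 69.7
Σc'Δl = 150.5 kN/m; ΣN' = 843.7 kN/m; ΣW sinα = 369.9 kN/m
Resisting = 150.5 + 843.7·tan26.8° = 150.5 + 426.2 = 576.7 kN/m
FS = 576.7 / 369.9 = 1.559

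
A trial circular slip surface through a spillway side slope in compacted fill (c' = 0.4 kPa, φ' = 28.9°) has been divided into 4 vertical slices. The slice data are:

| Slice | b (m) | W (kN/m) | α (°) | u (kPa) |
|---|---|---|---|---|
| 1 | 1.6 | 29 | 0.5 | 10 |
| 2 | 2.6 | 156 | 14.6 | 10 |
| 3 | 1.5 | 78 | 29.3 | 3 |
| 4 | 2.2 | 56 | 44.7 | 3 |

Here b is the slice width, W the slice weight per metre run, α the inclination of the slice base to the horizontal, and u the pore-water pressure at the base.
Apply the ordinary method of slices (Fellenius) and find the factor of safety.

Ordinary method of slices: FS = Σ[c'·Δl_i + (W_i cosα_i − u_i·Δl_i)·tanφ'] / Σ W_i sinα_i, with Δl_i = b_i / cosα_i.
Slice 1: Δl = 1.6/cos0.5° = 1.600 m; N'_1 = 29·cos0.5° − 10·1.600 = 13.0; c'Δl = 0.64; W sinα = 0.3
Slice 2: Δl = 2.6/cos14.6° = 2.687 m; N'_2 = 156·cos14.6° − 10·2.687 = 124.1; c'Δl = 1.07; W sinα = 39.3
Slice 3: Δl = 1.5/cos29.3° = 1.720 m; N'_3 = 78·cos29.3° − 3·1.720 = 62.9; c'Δl = 0.69; W sinα = 38.2
Slice 4: Δl = 2.2/cos44.7° = 3.095 m; N'_4 = 56·cos44.7° − 3·3.095 = 30.5; c'Δl = 1.24; W sinα = 39.4
Σc'Δl = 3.6 kN/m; ΣN' = 230.5 kN/m; ΣW sinα = 117.1 kN/m
Resisting = 3.6 + 230.5·tan28.9° = 3.6 + 127.2 = 130.9 kN/m
FS = 130.9 / 117.1 = 1.117

FS = 1.12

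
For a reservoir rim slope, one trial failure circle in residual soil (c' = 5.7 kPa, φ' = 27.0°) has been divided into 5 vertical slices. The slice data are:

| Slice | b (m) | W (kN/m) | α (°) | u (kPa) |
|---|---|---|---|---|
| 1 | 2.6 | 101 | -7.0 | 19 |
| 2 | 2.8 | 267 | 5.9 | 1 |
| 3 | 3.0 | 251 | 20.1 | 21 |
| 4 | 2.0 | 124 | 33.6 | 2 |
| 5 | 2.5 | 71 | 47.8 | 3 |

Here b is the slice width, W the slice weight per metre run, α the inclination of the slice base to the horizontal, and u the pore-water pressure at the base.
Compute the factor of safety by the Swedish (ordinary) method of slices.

Ordinary method of slices: FS = Σ[c'·Δl_i + (W_i cosα_i − u_i·Δl_i)·tanφ'] / Σ W_i sinα_i, with Δl_i = b_i / cosα_i.
Slice 1: Δl = 2.6/cos(-7.0°) = 2.620 m; N'_1 = 101·cos(-7.0°) − 19·2.620 = 50.5; c'Δl = 14.93; W sinα = -12.3
Slice 2: Δl = 2.8/cos5.9° = 2.815 m; N'_2 = 267·cos5.9° − 1·2.815 = 262.8; c'Δl = 16.04; W sinα = 27.4
Slice 3: Δl = 3.0/cos20.1° = 3.195 m; N'_3 = 251·cos20.1° − 21·3.195 = 168.6; c'Δl = 18.21; W sinα = 86.3
Slice 4: Δl = 2.0/cos33.6° = 2.401 m; N'_4 = 124·cos33.6° − 2·2.401 = 98.5; c'Δl = 13.69; W sinα = 68.6
Slice 5: Δl = 2.5/cos47.8° = 3.722 m; N'_5 = 71·cos47.8° − 3·3.722 = 36.5; c'Δl = 21.21; W sinα = 52.6
Σc'Δl = 84.1 kN/m; ΣN' = 616.9 kN/m; ΣW sinα = 222.6 kN/m
Resisting = 84.1 + 616.9·tan27.0° = 84.1 + 314.3 = 398.4 kN/m
FS = 398.4 / 222.6 = 1.790

FS = 1.79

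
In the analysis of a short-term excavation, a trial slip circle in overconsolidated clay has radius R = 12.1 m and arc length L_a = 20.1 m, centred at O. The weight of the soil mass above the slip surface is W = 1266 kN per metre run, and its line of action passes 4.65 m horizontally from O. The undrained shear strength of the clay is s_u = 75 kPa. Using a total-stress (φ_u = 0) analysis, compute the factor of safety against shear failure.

Taking moments about the centre O, the resisting moment is provided by the undrained shear strength acting along the arc:
M_R = s_u·L_a·R = 75·20.10·12.1 = 18240.8 kN·m/m
M_D = W·d = 1266·4.65 = 5886.9 kN·m/m
FS = M_R / M_D = 18240.8 / 5886.9 = 3.099

FS = 3.10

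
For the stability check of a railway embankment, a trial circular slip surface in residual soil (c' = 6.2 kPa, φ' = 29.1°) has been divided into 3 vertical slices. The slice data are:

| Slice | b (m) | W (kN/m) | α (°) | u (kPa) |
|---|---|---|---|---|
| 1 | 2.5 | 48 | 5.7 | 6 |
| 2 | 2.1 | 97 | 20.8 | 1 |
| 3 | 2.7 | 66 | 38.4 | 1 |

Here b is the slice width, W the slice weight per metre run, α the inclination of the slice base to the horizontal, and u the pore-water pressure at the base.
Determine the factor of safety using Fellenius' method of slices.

Ordinary method of slices: FS = Σ[c'·Δl_i + (W_i cosα_i − u_i·Δl_i)·tanφ'] / Σ W_i sinα_i, with Δl_i = b_i / cosα_i.
Slice 1: Δl = 2.5/cos5.7° = 2.512 m; N'_1 = 48·cos5.7° − 6·2.512 = 32.7; c'Δl = 15.58; W sinα = 4.8
Slice 2: Δl = 2.1/cos20.8° = 2.246 m; N'_2 = 97·cos20.8° − 1·2.246 = 88.4; c'Δl = 13.93; W sinα = 34.4
Slice 3: Δl = 2.7/cos38.4° = 3.445 m; N'_3 = 66·cos38.4° − 1·3.445 = 48.3; c'Δl = 21.36; W sinα = 41.0
Σc'Δl = 50.9 kN/m; ΣN' = 169.4 kN/m; ΣW sinα = 80.2 kN/m
Resisting = 50.9 + 169.4·tan29.1° = 50.9 + 94.3 = 145.2 kN/m
FS = 145.2 / 80.2 = 1.810

FS = 1.81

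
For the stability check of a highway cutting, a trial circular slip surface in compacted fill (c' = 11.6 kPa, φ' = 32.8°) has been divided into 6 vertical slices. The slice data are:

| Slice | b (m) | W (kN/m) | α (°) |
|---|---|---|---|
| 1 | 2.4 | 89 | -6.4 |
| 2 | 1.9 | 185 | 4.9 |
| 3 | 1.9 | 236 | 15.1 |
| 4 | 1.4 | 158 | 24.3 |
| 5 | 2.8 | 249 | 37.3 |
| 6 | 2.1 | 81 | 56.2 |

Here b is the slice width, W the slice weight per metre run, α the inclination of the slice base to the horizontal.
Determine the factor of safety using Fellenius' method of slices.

Ordinary method of slices: FS = Σ[c'·Δl_i + (W_i cosα_i)·tanφ'] / Σ W_i sinα_i, with Δl_i = b_i / cosα_i.
Slice 1: Δl = 2.4/cos(-6.4°) = 2.415 m; N'_1 = 89·cos(-6.4°) = 88.4; c'Δl = 28.01; W sinα = -9.9
Slice 2: Δl = 1.9/cos4.9° = 1.907 m; N'_2 = 185·cos4.9° = 184.3; c'Δl = 22.12; W sinα = 15.8
Slice 3: Δl = 1.9/cos15.1° = 1.968 m; N'_3 = 236·cos15.1° = 227.9; c'Δl = 22.83; W sinα = 61.5
Slice 4: Δl = 1.4/cos24.3° = 1.536 m; N'_4 = 158·cos24.3° = 144.0; c'Δl = 17.82; W sinα = 65.0
Slice 5: Δl = 2.8/cos37.3° = 3.520 m; N'_5 = 249·cos37.3° = 198.1; c'Δl = 40.83; W sinα = 150.9
Slice 6: Δl = 2.1/cos56.2° = 3.775 m; N'_6 = 81·cos56.2° = 45.1; c'Δl = 43.79; W sinα = 67.3
Σc'Δl = 175.4 kN/m; ΣN' = 887.8 kN/m; ΣW sinα = 350.6 kN/m
Resisting = 175.4 + 887.8·tan32.8° = 175.4 + 572.1 = 747.5 kN/m
FS = 747.5 / 350.6 = 2.132

FS = 2.13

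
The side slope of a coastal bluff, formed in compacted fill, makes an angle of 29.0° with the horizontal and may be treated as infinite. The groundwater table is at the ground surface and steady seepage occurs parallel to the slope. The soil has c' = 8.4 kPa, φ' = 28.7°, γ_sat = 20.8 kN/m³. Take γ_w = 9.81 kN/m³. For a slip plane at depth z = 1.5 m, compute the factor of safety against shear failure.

With seepage parallel to the slope and the water table at the surface, the effective normal stress on the slip plane uses the buoyant unit weight γ' = γ_sat − γ_w while the driving shear stress uses γ_sat:
FS = [c' + γ' z cos²β tanφ'] / [γ_sat z sinβ cosβ]
γ' = 20.8 − 9.81 = 10.99 kN/m³
Numerator = 8.4 + 10.99·1.5·cos²29.0°·tan28.7° = 8.4 + 10.99·1.5·0.7650·0.5475 = 15.304 kPa
Denominator = 20.8·1.5·sin29.0°·cos29.0° = 20.8·1.5·0.4848·0.8746 = 13.230 kPa
FS = 15.304 / 13.230 = 1.157

FS = 1.16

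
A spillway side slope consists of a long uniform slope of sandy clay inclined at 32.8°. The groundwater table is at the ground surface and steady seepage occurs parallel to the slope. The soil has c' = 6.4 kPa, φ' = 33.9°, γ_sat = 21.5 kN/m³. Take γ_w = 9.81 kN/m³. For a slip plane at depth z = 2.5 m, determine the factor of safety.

With seepage parallel to the slope and the water table at the surface, the effective normal stress on the slip plane uses the buoyant unit weight γ' = γ_sat − γ_w while the driving shear stress uses γ_sat:
FS = [c' + γ' z cos²β tanφ'] / [γ_sat z sinβ cosβ]
γ' = 21.5 − 9.81 = 11.69 kN/m³
Numerator = 6.4 + 11.69·2.5·cos²32.8°·tan33.9° = 6.4 + 11.69·2.5·0.7066·0.6720 = 20.276 kPa
Denominator = 21.5·2.5·sin32.8°·cos32.8° = 21.5·2.5·0.5417·0.8406 = 24.475 kPa
FS = 20.276 / 24.475 = 0.828

FS = 0.83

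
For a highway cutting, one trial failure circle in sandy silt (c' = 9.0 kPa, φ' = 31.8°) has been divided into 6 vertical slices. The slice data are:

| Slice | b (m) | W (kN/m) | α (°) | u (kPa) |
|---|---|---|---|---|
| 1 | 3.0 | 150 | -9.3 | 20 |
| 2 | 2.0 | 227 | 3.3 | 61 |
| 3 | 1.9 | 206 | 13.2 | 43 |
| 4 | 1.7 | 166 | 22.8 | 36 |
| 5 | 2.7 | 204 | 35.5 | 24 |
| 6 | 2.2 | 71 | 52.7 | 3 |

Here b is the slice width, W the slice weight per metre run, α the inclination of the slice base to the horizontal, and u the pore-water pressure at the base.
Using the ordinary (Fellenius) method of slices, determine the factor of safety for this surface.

Ordinary method of slices: FS = Σ[c'·Δl_i + (W_i cosα_i − u_i·Δl_i)·tanφ'] / Σ W_i sinα_i, with Δl_i = b_i / cosα_i.
Slice 1: Δl = 3.0/cos(-9.3°) = 3.040 m; N'_1 = 150·cos(-9.3°) − 20·3.040 = 87.2; c'Δl = 27.36; W sinα = -24.2
Slice 2: Δl = 2.0/cos3.3° = 2.003 m; N'_2 = 227·cos3.3° − 61·2.003 = 104.4; c'Δl = 18.03; W sinα = 13.1
Slice 3: Δl = 1.9/cos13.2° = 1.952 m; N'_3 = 206·cos13.2° − 43·1.952 = 116.6; c'Δl = 17.56; W sinα = 47.0
Slice 4: Δl = 1.7/cos22.8° = 1.844 m; N'_4 = 166·cos22.8° − 36·1.844 = 86.6; c'Δl = 16.60; W sinα = 64.3
Slice 5: Δl = 2.7/cos35.5° = 3.316 m; N'_5 = 204·cos35.5° − 24·3.316 = 86.5; c'Δl = 29.85; W sinα = 118.5
Slice 6: Δl = 2.2/cos52.7° = 3.630 m; N'_6 = 71·cos52.7° − 3·3.630 = 32.1; c'Δl = 32.67; W sinα = 56.5
Σc'Δl = 142.1 kN/m; ΣN' = 513.6 kN/m; ΣW sinα = 275.1 kN/m
Resisting = 142.1 + 513.6·tan31.8° = 142.1 + 318.4 = 460.5 kN/m
FS = 460.5 / 275.1 = 1.674

FS = 1.67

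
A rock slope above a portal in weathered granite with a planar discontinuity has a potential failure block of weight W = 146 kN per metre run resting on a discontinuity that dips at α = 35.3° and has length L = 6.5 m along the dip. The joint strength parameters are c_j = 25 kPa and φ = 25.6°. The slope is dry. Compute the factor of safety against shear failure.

Resolving the block weight along and normal to the plane and applying the Mohr–Coulomb strength on the joint:
N' = W cosα = 146·cos35.3° = 119.2 kN/m
Driving force T = W sinα = 146·sin35.3° = 84.4 kN/m
Resisting force R = c_j·L + N'·tanφ = 25·6.5 + 119.2·tan25.6° = 162.5 + 57.1 = 219.6 kN/m
FS = R / T = 219.6 / 84.4 = 2.603

FS = 2.60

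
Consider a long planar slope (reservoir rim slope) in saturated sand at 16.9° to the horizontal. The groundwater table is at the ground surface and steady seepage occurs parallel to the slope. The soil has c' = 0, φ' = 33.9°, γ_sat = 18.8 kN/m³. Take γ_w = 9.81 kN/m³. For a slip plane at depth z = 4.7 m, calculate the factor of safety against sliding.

FS = 1.06

With seepage parallel to the slope and the water table at the surface, the effective normal stress on the slip plane uses the buoyant unit weight γ' = γ_sat − γ_w while the driving shear stress uses γ_sat:
FS = [c' + γ' z cos²β tanφ'] / [γ_sat z sinβ cosβ]
(For c' = 0 this reduces to FS = (γ'/γ_sat)·tanφ'/tanβ.)
γ' = 18.8 − 9.81 = 8.99 kN/m³
Numerator = 0.0 + 8.99·4.7·cos²16.9°·tan33.9° = 0.0 + 8.99·4.7·0.9155·0.6720 = 25.993 kPa
Denominator = 18.8·4.7·sin16.9°·cos16.9° = 18.8·4.7·0.2907·0.9568 = 24.577 kPa
FS = 25.993 / 24.577 = 1.058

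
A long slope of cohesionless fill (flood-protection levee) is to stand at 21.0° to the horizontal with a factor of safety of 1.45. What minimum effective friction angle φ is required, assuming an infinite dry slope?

φ = 29.1°

FS = tanφ/tanβ ⇒ tanφ = FS · tanβ = 1.45 · tan21.0° = 0.5566
φ = arctan(0.5566) = 29.10°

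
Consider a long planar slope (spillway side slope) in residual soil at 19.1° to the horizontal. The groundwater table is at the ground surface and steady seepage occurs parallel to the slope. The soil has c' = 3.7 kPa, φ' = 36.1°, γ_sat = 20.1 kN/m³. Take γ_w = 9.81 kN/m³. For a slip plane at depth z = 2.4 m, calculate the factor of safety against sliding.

With seepage parallel to the slope and the water table at the surface, the effective normal stress on the slip plane uses the buoyant unit weight γ' = γ_sat − γ_w while the driving shear stress uses γ_sat:
FS = [c' + γ' z cos²β tanφ'] / [γ_sat z sinβ cosβ]
γ' = 20.1 − 9.81 = 10.29 kN/m³
Numerator = 3.7 + 10.29·2.4·cos²19.1°·tan36.1° = 3.7 + 10.29·2.4·0.8929·0.7292 = 19.780 kPa
Denominator = 20.1·2.4·sin19.1°·cos19.1° = 20.1·2.4·0.3272·0.9449 = 14.916 kPa
FS = 19.780 / 14.916 = 1.326

FS = 1.33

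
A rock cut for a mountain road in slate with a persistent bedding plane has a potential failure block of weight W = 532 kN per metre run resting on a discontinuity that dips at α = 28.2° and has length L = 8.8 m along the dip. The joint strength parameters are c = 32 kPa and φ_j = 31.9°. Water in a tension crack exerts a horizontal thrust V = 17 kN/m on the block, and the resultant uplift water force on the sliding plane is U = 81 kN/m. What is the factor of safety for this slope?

FS = 1.94

Resolving the block weight along and normal to the plane and applying the Mohr–Coulomb strength on the joint:
N' = W cosα − U − V sinα = 532·cos28.2° − 81 − 17·sin28.2° = 379.8 kN/m
Driving force T = W sinα + V cosα = 532·sin28.2° + 17·cos28.2° = 266.4 kN/m
Resisting force R = c·L + N'·tanφ_j = 32·8.8 + 379.8·tan31.9° = 281.6 + 236.4 = 518.0 kN/m
FS = R / T = 518.0 / 266.4 = 1.945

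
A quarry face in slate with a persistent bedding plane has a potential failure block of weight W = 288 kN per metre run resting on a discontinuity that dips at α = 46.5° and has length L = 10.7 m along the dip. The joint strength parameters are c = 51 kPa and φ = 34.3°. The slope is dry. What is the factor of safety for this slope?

FS = 3.26

Resolving the block weight along and normal to the plane and applying the Mohr–Coulomb strength on the joint:
N' = W cosα = 288·cos46.5° = 198.2 kN/m
Driving force T = W sinα = 288·sin46.5° = 208.9 kN/m
Resisting force R = c·L + N'·tanφ = 51·10.7 + 198.2·tan34.3° = 545.7 + 135.2 = 680.9 kN/m
FS = R / T = 680.9 / 208.9 = 3.259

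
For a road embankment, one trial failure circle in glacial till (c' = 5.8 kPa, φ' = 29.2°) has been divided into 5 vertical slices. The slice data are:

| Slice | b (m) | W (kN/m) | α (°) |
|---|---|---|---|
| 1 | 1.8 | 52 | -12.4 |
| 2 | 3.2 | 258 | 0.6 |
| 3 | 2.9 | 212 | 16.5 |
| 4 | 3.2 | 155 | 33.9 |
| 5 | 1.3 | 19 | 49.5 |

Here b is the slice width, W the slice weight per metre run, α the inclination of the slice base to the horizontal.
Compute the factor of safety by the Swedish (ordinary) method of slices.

FS = 2.92

Ordinary method of slices: FS = Σ[c'·Δl_i + (W_i cosα_i)·tanφ'] / Σ W_i sinα_i, with Δl_i = b_i / cosα_i.
Slice 1: Δl = 1.8/cos(-12.4°) = 1.843 m; N'_1 = 52·cos(-12.4°) = 50.8; c'Δl = 10.69; W sinα = -11.2
Slice 2: Δl = 3.2/cos0.6° = 3.200 m; N'_2 = 258·cos0.6° = 258.0; c'Δl = 18.56; W sinα = 2.7
Slice 3: Δl = 2.9/cos16.5° = 3.025 m; N'_3 = 212·cos16.5° = 203.3; c'Δl = 17.54; W sinα = 60.2
Slice 4: Δl = 3.2/cos33.9° = 3.855 m; N'_4 = 155·cos33.9° = 128.7; c'Δl = 22.36; W sinα = 86.5
Slice 5: Δl = 1.3/cos49.5° = 2.002 m; N'_5 = 19·cos49.5° = 12.3; c'Δl = 11.61; W sinα = 14.4
Σc'Δl = 80.8 kN/m; ΣN' = 653.0 kN/m; ΣW sinα = 152.6 kN/m
Resisting = 80.8 + 653.0·tan29.2° = 80.8 + 365.0 = 445.7 kN/m
FS = 445.7 / 152.6 = 2.920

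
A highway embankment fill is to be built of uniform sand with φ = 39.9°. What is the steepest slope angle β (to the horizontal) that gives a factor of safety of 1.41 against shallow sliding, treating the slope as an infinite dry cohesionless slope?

For an infinite dry cohesionless slope FS = tanφ/tanβ, so tanβ = tanφ / FS.
tanβ = tan39.9° / 1.41 = 0.8361 / 1.41 = 0.5930
β = arctan(0.5930) = 30.67°

β = 30.7°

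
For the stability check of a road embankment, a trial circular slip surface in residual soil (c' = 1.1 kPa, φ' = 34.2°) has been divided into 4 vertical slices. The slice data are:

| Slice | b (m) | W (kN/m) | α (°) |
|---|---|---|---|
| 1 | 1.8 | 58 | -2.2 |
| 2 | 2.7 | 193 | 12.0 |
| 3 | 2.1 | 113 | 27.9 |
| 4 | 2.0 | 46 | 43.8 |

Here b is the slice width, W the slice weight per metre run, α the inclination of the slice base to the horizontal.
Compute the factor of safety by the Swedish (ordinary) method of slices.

Ordinary method of slices: FS = Σ[c'·Δl_i + (W_i cosα_i)·tanφ'] / Σ W_i sinα_i, with Δl_i = b_i / cosα_i.
Slice 1: Δl = 1.8/cos(-2.2°) = 1.801 m; N'_1 = 58·cos(-2.2°) = 58.0; c'Δl = 1.98; W sinα = -2.2
Slice 2: Δl = 2.7/cos12.0° = 2.760 m; N'_2 = 193·cos12.0° = 188.8; c'Δl = 3.04; W sinα = 40.1
Slice 3: Δl = 2.1/cos27.9° = 2.376 m; N'_3 = 113·cos27.9° = 99.9; c'Δl = 2.61; W sinα = 52.9
Slice 4: Δl = 2.0/cos43.8° = 2.771 m; N'_4 = 46·cos43.8° = 33.2; c'Δl = 3.05; W sinα = 31.8
Σc'Δl = 10.7 kN/m; ΣN' = 379.8 kN/m; ΣW sinα = 122.6 kN/m
Resisting = 10.7 + 379.8·tan34.2° = 10.7 + 258.1 = 268.8 kN/m
FS = 268.8 / 122.6 = 2.192

FS = 2.19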